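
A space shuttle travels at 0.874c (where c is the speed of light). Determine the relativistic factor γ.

v/c = 0.874, so (v/c)² = 0.763876
1 - (v/c)² = 0.236124
γ = 1/√(0.236124) = 2.058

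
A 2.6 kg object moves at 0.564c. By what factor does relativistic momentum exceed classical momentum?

p_rel = γmv, p_class = mv
Ratio = γ = 1/√(1 - 0.564²) = 1.211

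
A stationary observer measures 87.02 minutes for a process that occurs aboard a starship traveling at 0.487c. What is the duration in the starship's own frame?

Dilated time Δt = 87.02 minutes
γ = 1/√(1 - 0.487²) = 1.145
Δt₀ = Δt/γ = 87.02/1.145 = 76.00 minutes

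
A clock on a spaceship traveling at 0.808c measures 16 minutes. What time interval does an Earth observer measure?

Proper time Δt₀ = 16 minutes
γ = 1/√(1 - 0.808²) = 1.6973
Δt = γΔt₀ = 1.6973 × 16 = 27.16 minutes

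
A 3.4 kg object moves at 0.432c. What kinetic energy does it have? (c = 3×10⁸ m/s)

γ = 1/√(1 - 0.432²) = 1.1088
γ - 1 = 0.1088
KE = (γ-1)mc² = 0.1088 × 3.4 × (3×10⁸)² = 3.329×10¹⁶ J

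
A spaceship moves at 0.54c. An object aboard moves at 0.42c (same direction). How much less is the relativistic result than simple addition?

Classical: u' + v = 0.42 + 0.54 = 0.96c
Relativistic: u = (0.42 + 0.54)/(1 + 0.2268) = 0.96/1.2268 = 0.7825c
Difference: 0.96 - 0.7825 = 0.1775c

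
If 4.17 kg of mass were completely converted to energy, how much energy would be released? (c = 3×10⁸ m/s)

Using E = mc²:
c² = (3×10⁸)² = 9×10¹⁶ m²/s²
E = 4.17 × 9×10¹⁶ = 3.753×10¹⁷ J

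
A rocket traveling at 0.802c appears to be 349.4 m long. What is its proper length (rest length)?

Contracted length L = 349.4 m
γ = 1/√(1 - 0.802²) = 1.674
L₀ = γL = 1.674 × 349.4 = 584.9 m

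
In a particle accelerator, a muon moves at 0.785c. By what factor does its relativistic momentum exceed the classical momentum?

p_rel = γmv, p_class = mv
Ratio = γ = 1/√(1 - 0.785²)
= 1/√(0.383775) = 1.614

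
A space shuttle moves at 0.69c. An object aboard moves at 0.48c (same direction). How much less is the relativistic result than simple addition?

Classical: u' + v = 0.48 + 0.69 = 1.17c
Relativistic: u = (0.48 + 0.69)/(1 + 0.3312) = 1.17/1.3312 = 0.8789c
Difference: 1.17 - 0.8789 = 0.2911c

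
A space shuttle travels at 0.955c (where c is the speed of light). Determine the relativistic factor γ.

v/c = 0.955, so (v/c)² = 0.912025
1 - (v/c)² = 0.087975
γ = 1/√(0.087975) = 3.371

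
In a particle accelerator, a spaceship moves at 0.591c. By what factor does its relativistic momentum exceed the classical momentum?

p_rel = γmv, p_class = mv
Ratio = γ = 1/√(1 - 0.591²)
= 1/√(0.650719) = 1.240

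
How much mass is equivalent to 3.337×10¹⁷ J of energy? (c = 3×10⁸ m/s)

From E = mc², we get m = E/c²
c² = (3×10⁸)² = 9×10¹⁶ m²/s²
m = 3.337×10¹⁷ / 9×10¹⁶ = 3.708 kg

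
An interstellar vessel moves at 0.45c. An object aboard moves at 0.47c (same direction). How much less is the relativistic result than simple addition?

Classical: u' + v = 0.47 + 0.45 = 0.92c
Relativistic: u = (0.47 + 0.45)/(1 + 0.2115) = 0.92/1.2115 = 0.7594c
Difference: 0.92 - 0.7594 = 0.1606c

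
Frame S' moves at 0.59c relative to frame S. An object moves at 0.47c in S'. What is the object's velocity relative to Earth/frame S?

u = (u' + v)/(1 + u'v/c²)
Numerator: 0.47 + 0.59 = 1.06
Denominator: 1 + 0.2773 = 1.2773
u = 1.06/1.2773 = 0.8299c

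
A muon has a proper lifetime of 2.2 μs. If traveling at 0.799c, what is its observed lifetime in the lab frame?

Proper lifetime τ₀ = 2.2 μs
γ = 1/√(1 - 0.799²) = 1.663
τ = γτ₀ = 1.663 × 2.2 μs = 3.659 μs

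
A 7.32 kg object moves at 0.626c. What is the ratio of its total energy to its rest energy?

E = γmc², E₀ = mc²
E/E₀ = γ = 1/√(1 - 0.626²) = 1.282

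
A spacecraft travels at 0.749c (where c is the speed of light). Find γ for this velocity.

v/c = 0.749, so (v/c)² = 0.561001
1 - (v/c)² = 0.438999
γ = 1/√(0.438999) = 1.509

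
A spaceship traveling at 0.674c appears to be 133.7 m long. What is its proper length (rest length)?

Contracted length L = 133.7 m
γ = 1/√(1 - 0.674²) = 1.354
L₀ = γL = 1.354 × 133.7 = 181.0 m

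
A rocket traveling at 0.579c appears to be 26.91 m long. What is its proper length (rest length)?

Contracted length L = 26.91 m
γ = 1/√(1 - 0.579²) = 1.2265
L₀ = γL = 1.2265 × 26.91 = 33.01 m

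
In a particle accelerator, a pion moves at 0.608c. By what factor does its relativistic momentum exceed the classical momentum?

p_rel = γmv, p_class = mv
Ratio = γ = 1/√(1 - 0.608²)
= 1/√(0.630336) = 1.260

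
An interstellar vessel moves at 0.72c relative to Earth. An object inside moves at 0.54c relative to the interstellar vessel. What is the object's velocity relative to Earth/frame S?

u = (u' + v)/(1 + u'v/c²)
Numerator: 0.54 + 0.72 = 1.26
Denominator: 1 + 0.3888 = 1.3888
u = 1.26/1.3888 = 0.9073c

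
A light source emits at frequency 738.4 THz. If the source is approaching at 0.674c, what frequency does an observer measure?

β = v/c = 0.674
(1+β)/(1-β) = 1.674/0.326 = 5.135
Doppler factor = √(5.135) = 2.266
f_obs = 738.4 × 2.266 = 1673 THz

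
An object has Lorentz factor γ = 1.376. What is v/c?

From γ = 1/√(1 - v²/c²):
1/γ² = 1/1.376² = 0.5282
v²/c² = 1 - 0.5282 = 0.4718
v/c = √(0.4718) = 0.6869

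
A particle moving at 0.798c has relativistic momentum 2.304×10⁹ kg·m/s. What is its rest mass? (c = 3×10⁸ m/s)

γ = 1/√(1 - 0.798²) = 1.6593
v = 0.798 × 3×10⁸ = 2.394×10⁸ m/s
m = p/(γv) = 2.304×10⁹/(1.6593 × 2.394×10⁸) = 5.800 kg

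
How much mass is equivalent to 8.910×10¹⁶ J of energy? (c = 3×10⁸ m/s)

From E = mc², we get m = E/c²
c² = (3×10⁸)² = 9×10¹⁶ m²/s²
m = 8.910×10¹⁶ / 9×10¹⁶ = 0.9900 kg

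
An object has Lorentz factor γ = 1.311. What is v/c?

From γ = 1/√(1 - v²/c²):
1/γ² = 1/1.311² = 0.5818
v²/c² = 1 - 0.5818 = 0.4182
v/c = √(0.4182) = 0.6467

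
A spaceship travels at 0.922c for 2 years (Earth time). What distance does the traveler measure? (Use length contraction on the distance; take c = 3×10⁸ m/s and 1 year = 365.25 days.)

Earth distance: d = v × t = 0.922c × 2 yr = 1.74577×10¹⁶ m
γ = 2.58271
d' = d/γ = 1.74577×10¹⁶/2.58271 = 6.759×10¹⁵ m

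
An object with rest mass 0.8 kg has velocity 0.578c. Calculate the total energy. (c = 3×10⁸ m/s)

γ = 1/√(1 - 0.578²) = 1.2254
mc² = 0.8 × (3×10⁸)² = 7.200×10¹⁶ J
E = γmc² = 1.2254 × 7.200×10¹⁶ = 8.823×10¹⁶ J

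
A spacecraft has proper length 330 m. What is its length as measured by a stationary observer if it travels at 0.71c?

Proper length L₀ = 330 m
γ = 1/√(1 - 0.71²) = 1.420
L = L₀/γ = 330/1.420 = 232.4 m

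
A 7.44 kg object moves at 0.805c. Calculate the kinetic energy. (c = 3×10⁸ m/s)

γ = 1/√(1 - 0.805²) = 1.6856
γ - 1 = 0.6856
KE = (γ-1)mc² = 0.6856 × 7.44 × (3×10⁸)² = 4.591×10¹⁷ J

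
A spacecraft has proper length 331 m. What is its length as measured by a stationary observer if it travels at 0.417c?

Proper length L₀ = 331 m
γ = 1/√(1 - 0.417²) = 1.10022
L = L₀/γ = 331/1.10022 = 300.8 m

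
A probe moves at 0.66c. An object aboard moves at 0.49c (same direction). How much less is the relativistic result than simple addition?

Classical: u' + v = 0.49 + 0.66 = 1.15c
Relativistic: u = (0.49 + 0.66)/(1 + 0.3234) = 1.15/1.3234 = 0.8690c
Difference: 1.15 - 0.8690 = 0.2810c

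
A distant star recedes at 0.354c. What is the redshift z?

β = 0.354
(1+β)/(1-β) = 1.354/0.646 = 2.09598
√(2.09598) = 1.4477
z = 1.4477 - 1 = 0.4477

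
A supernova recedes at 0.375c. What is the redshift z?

β = 0.375
(1+β)/(1-β) = 1.375/0.625 = 2.200
√(2.200) = 1.4832
z = 1.4832 - 1 = 0.4832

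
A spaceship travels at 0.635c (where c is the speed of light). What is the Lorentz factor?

v/c = 0.635, so (v/c)² = 0.403225
1 - (v/c)² = 0.596775
γ = 1/√(0.596775) = 1.294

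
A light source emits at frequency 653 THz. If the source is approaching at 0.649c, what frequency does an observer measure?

β = v/c = 0.649
(1+β)/(1-β) = 1.649/0.351 = 4.698
Doppler factor = √(4.698) = 2.167
f_obs = 653 × 2.167 = 1415 THz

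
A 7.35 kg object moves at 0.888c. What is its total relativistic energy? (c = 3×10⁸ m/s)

γ = 1/√(1 - 0.888²) = 2.175
mc² = 7.35 × (3×10⁸)² = 6.615×10¹⁷ J
E = γmc² = 2.175 × 6.615×10¹⁷ = 1.439×10¹⁸ J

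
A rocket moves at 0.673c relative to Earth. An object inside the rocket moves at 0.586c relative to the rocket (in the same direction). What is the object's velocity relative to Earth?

u = (u' + v)/(1 + u'v/c²)
Numerator: 0.586 + 0.673 = 1.259
Denominator: 1 + 0.394378 = 1.394378
u = 1.259/1.394378 = 0.9029c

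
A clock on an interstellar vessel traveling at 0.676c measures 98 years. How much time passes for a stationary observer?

Proper time Δt₀ = 98 years
γ = 1/√(1 - 0.676²) = 1.357
Δt = γΔt₀ = 1.357 × 98 = 133.0 years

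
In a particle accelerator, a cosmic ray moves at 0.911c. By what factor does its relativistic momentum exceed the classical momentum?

p_rel = γmv, p_class = mv
Ratio = γ = 1/√(1 - 0.911²)
= 1/√(0.170079) = 2.425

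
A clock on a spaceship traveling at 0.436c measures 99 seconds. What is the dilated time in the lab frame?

Proper time Δt₀ = 99 seconds
γ = 1/√(1 - 0.436²) = 1.111
Δt = γΔt₀ = 1.111 × 99 = 110.0 seconds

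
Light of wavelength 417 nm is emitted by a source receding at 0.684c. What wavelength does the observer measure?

β = 0.684
Wavelength Doppler factor = √(1.684/0.316) = √(5.329) = 2.3085
λ_obs = 417 × 2.3085 = 962.6 nm (redshift)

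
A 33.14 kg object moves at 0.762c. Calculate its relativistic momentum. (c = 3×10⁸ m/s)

γ = 1/√(1 - 0.762²) = 1.544
v = 0.762 × 3×10⁸ = 2.286×10⁸ m/s
p = γmv = 1.544 × 33.14 × 2.286×10⁸ = 1.170×10¹⁰ kg·m/s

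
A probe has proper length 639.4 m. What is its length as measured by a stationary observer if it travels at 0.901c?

Proper length L₀ = 639.4 m
γ = 1/√(1 - 0.901²) = 2.305
L = L₀/γ = 639.4/2.305 = 277.4 m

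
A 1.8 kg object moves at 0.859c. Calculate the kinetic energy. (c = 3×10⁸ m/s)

γ = 1/√(1 - 0.859²) = 1.9532
γ - 1 = 0.9532
KE = (γ-1)mc² = 0.9532 × 1.8 × (3×10⁸)² = 1.544×10¹⁷ J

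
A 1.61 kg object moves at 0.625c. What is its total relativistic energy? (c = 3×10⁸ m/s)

γ = 1/√(1 - 0.625²) = 1.281
mc² = 1.61 × (3×10⁸)² = 1.449×10¹⁷ J
E = γmc² = 1.281 × 1.449×10¹⁷ = 1.856×10¹⁷ J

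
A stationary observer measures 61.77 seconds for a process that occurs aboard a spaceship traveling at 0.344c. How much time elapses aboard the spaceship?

Dilated time Δt = 61.77 seconds
γ = 1/√(1 - 0.344²) = 1.065
Δt₀ = Δt/γ = 61.77/1.065 = 58.00 seconds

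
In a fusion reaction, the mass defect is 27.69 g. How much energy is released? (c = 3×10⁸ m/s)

Convert mass defect: Δm = 27.69 g = 0.02769 kg
E = Δm·c² = 0.02769 × (3×10⁸)²
= 0.02769 × 9×10¹⁶ = 2.492×10¹⁵ J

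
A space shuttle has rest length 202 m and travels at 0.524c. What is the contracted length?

Proper length L₀ = 202 m
γ = 1/√(1 - 0.524²) = 1.1741
L = L₀/γ = 202/1.1741 = 172.0 m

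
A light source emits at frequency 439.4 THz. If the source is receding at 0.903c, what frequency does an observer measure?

β = v/c = 0.903
(1-β)/(1+β) = 0.097/1.903 = 0.05097
Doppler factor = √(0.05097) = 0.22577
f_obs = 439.4 × 0.22577 = 99.20 THz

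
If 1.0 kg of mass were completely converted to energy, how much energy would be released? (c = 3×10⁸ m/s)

Using E = mc²:
c² = (3×10⁸)² = 9×10¹⁶ m²/s²
E = 1.0 × 9×10¹⁶ = 9.000×10¹⁶ J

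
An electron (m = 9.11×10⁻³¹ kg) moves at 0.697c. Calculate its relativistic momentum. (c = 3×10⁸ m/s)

γ = 1/√(1 - 0.697²) = 1.395
v = 0.697 × 3×10⁸ = 2.091×10⁸ m/s
p = γmv = 1.395 × 9.11×10⁻³¹ × 2.091×10⁸ = 2.657×10⁻²² kg·m/s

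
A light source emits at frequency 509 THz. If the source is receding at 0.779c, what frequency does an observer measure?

β = v/c = 0.779
(1-β)/(1+β) = 0.221/1.779 = 0.12423
Doppler factor = √(0.12423) = 0.3525
f_obs = 509 × 0.3525 = 179.4 THz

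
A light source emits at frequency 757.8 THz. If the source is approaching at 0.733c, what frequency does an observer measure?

β = v/c = 0.733
(1+β)/(1-β) = 1.733/0.267 = 6.491
Doppler factor = √(6.491) = 2.548
f_obs = 757.8 × 2.548 = 1931 THz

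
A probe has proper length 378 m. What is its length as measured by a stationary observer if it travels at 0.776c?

Proper length L₀ = 378 m
γ = 1/√(1 - 0.776²) = 1.5855
L = L₀/γ = 378/1.5855 = 238.4 m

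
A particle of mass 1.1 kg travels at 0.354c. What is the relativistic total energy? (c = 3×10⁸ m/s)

γ = 1/√(1 - 0.354²) = 1.0692
mc² = 1.1 × (3×10⁸)² = 9.900×10¹⁶ J
E = γmc² = 1.0692 × 9.900×10¹⁶ = 1.059×10¹⁷ J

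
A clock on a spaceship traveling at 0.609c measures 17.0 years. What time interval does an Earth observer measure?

Proper time Δt₀ = 17.0 years
γ = 1/√(1 - 0.609²) = 1.2608
Δt = γΔt₀ = 1.2608 × 17.0 = 21.43 years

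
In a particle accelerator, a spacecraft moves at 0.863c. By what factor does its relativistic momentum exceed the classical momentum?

p_rel = γmv, p_class = mv
Ratio = γ = 1/√(1 - 0.863²)
= 1/√(0.255231) = 1.979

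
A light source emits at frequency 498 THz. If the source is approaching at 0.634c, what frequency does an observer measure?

β = v/c = 0.634
(1+β)/(1-β) = 1.634/0.366 = 4.464
Doppler factor = √(4.464) = 2.113
f_obs = 498 × 2.113 = 1052 THz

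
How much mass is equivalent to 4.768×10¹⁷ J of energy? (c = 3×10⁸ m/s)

From E = mc², we get m = E/c²
c² = (3×10⁸)² = 9×10¹⁶ m²/s²
m = 4.768×10¹⁷ / 9×10¹⁶ = 5.298 kg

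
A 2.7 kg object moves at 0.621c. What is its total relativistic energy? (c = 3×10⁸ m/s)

γ = 1/√(1 - 0.621²) = 1.2758
mc² = 2.7 × (3×10⁸)² = 2.430×10¹⁷ J
E = γmc² = 1.2758 × 2.430×10¹⁷ = 3.100×10¹⁷ J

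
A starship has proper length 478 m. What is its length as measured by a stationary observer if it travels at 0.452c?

Proper length L₀ = 478 m
γ = 1/√(1 - 0.452²) = 1.121
L = L₀/γ = 478/1.121 = 426.4 m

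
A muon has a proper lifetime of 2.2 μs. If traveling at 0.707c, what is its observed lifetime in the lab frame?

Proper lifetime τ₀ = 2.2 μs
γ = 1/√(1 - 0.707²) = 1.414
τ = γτ₀ = 1.414 × 2.2 μs = 3.111 μs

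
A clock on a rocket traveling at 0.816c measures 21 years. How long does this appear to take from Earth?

Proper time Δt₀ = 21 years
γ = 1/√(1 - 0.816²) = 1.730
Δt = γΔt₀ = 1.730 × 21 = 36.33 years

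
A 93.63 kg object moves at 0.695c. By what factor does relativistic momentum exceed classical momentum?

p_rel = γmv, p_class = mv
Ratio = γ = 1/√(1 - 0.695²) = 1.391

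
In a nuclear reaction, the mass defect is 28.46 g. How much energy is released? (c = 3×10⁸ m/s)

Convert mass defect: Δm = 28.46 g = 0.02846 kg
E = Δm·c² = 0.02846 × (3×10⁸)²
= 0.02846 × 9×10¹⁶ = 2.561×10¹⁵ J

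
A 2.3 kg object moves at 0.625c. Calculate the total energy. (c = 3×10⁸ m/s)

γ = 1/√(1 - 0.625²) = 1.281
mc² = 2.3 × (3×10⁸)² = 2.070×10¹⁷ J
E = γmc² = 1.281 × 2.070×10¹⁷ = 2.652×10¹⁷ J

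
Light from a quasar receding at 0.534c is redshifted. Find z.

β = 0.534
(1+β)/(1-β) = 1.534/0.466 = 3.2918
√(3.2918) = 1.8143
z = 1.8143 - 1 = 0.8143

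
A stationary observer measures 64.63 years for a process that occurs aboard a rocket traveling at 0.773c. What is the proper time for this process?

Dilated time Δt = 64.63 years
γ = 1/√(1 - 0.773²) = 1.5763
Δt₀ = Δt/γ = 64.63/1.5763 = 41.00 years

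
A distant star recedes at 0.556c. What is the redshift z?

β = 0.556
(1+β)/(1-β) = 1.556/0.444 = 3.505
√(3.505) = 1.872
z = 1.872 - 1 = 0.8720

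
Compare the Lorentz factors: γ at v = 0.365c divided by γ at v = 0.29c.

γ₁ = 1/√(1 - 0.365²) = 1.074
γ₂ = 1/√(1 - 0.29²) = 1.045
γ₁/γ₂ = 1.074/1.045 = 1.028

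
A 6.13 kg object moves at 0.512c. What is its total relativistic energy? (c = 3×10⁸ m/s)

γ = 1/√(1 - 0.512²) = 1.1642
mc² = 6.13 × (3×10⁸)² = 5.517×10¹⁷ J
E = γmc² = 1.1642 × 5.517×10¹⁷ = 6.423×10¹⁷ J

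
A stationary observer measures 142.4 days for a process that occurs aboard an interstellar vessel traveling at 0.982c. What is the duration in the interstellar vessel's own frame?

Dilated time Δt = 142.4 days
γ = 1/√(1 - 0.982²) = 5.294
Δt₀ = Δt/γ = 142.4/5.294 = 26.90 days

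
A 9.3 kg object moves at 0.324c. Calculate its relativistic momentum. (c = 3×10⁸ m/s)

γ = 1/√(1 - 0.324²) = 1.057
v = 0.324 × 3×10⁸ = 9.720×10⁷ m/s
p = γmv = 1.057 × 9.3 × 9.720×10⁷ = 9.555×10⁸ kg·m/s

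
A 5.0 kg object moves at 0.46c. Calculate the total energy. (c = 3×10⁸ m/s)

γ = 1/√(1 - 0.46²) = 1.1262
mc² = 5.0 × (3×10⁸)² = 4.500×10¹⁷ J
E = γmc² = 1.1262 × 4.500×10¹⁷ = 5.068×10¹⁷ J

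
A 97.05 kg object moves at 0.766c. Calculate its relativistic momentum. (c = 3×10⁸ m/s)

γ = 1/√(1 - 0.766²) = 1.5556
v = 0.766 × 3×10⁸ = 2.298×10⁸ m/s
p = γmv = 1.5556 × 97.05 × 2.298×10⁸ = 3.469×10¹⁰ kg·m/s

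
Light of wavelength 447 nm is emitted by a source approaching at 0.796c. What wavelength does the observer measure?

β = 0.796
Wavelength Doppler factor = √(0.204/1.796) = √(0.113586) = 0.337025
λ_obs = 447 × 0.337025 = 150.7 nm (blueshift)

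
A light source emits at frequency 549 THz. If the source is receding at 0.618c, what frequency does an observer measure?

β = v/c = 0.618
(1-β)/(1+β) = 0.382/1.618 = 0.2361
Doppler factor = √(0.2361) = 0.4859
f_obs = 549 × 0.4859 = 266.8 THz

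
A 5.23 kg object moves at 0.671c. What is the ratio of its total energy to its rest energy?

E = γmc², E₀ = mc²
E/E₀ = γ = 1/√(1 - 0.671²) = 1.349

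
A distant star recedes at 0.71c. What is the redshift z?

β = 0.71
(1+β)/(1-β) = 1.71/0.29 = 5.897
√(5.897) = 2.428
z = 2.428 - 1 = 1.428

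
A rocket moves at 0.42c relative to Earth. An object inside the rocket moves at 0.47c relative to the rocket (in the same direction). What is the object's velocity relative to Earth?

u = (u' + v)/(1 + u'v/c²)
Numerator: 0.47 + 0.42 = 0.89
Denominator: 1 + 0.1974 = 1.1974
u = 0.89/1.1974 = 0.7433c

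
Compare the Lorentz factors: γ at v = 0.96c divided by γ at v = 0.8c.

γ₁ = 1/√(1 - 0.96²) = 3.5714
γ₂ = 1/√(1 - 0.8²) = 1.6667
γ₁/γ₂ = 3.5714/1.6667 = 2.143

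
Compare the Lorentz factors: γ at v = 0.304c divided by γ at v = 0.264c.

γ₁ = 1/√(1 - 0.304²) = 1.0497
γ₂ = 1/√(1 - 0.264²) = 1.0368
γ₁/γ₂ = 1.0497/1.0368 = 1.012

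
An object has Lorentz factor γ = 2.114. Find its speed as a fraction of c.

From γ = 1/√(1 - v²/c²):
1/γ² = 1/2.114² = 0.2238
v²/c² = 1 - 0.2238 = 0.7762
v/c = √(0.7762) = 0.8810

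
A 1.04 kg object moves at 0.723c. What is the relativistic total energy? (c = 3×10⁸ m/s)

γ = 1/√(1 - 0.723²) = 1.4475
mc² = 1.04 × (3×10⁸)² = 9.360×10¹⁶ J
E = γmc² = 1.4475 × 9.360×10¹⁶ = 1.355×10¹⁷ J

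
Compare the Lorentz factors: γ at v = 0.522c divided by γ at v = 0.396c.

γ₁ = 1/√(1 - 0.522²) = 1.1724
γ₂ = 1/√(1 - 0.396²) = 1.0890
γ₁/γ₂ = 1.1724/1.0890 = 1.077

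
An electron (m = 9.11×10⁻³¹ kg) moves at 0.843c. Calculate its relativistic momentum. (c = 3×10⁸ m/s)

γ = 1/√(1 - 0.843²) = 1.859
v = 0.843 × 3×10⁸ = 2.529×10⁸ m/s
p = γmv = 1.859 × 9.11×10⁻³¹ × 2.529×10⁸ = 4.283×10⁻²² kg·m/s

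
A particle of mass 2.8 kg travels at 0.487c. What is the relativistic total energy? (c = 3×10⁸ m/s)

γ = 1/√(1 - 0.487²) = 1.145
mc² = 2.8 × (3×10⁸)² = 2.520×10¹⁷ J
E = γmc² = 1.145 × 2.520×10¹⁷ = 2.885×10¹⁷ J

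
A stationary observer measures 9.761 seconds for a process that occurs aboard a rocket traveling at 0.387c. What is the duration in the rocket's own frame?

Dilated time Δt = 9.761 seconds
γ = 1/√(1 - 0.387²) = 1.0845
Δt₀ = Δt/γ = 9.761/1.0845 = 9.000 seconds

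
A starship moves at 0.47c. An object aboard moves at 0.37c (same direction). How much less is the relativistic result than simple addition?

Classical: u' + v = 0.37 + 0.47 = 0.84c
Relativistic: u = (0.37 + 0.47)/(1 + 0.1739) = 0.84/1.1739 = 0.7156c
Difference: 0.84 - 0.7156 = 0.1244c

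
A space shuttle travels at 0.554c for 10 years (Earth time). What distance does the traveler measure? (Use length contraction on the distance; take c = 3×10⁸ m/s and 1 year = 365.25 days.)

Earth distance: d = v × t = 0.554c × 10 yr = 5.2449×10¹⁶ m
γ = 1.2012
d' = d/γ = 5.2449×10¹⁶/1.2012 = 4.366×10¹⁶ m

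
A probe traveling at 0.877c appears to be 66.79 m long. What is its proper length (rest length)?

Contracted length L = 66.79 m
γ = 1/√(1 - 0.877²) = 2.081
L₀ = γL = 2.081 × 66.79 = 139.0 m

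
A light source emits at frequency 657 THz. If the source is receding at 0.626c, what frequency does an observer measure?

β = v/c = 0.626
(1-β)/(1+β) = 0.374/1.626 = 0.2300
Doppler factor = √(0.2300) = 0.4796
f_obs = 657 × 0.4796 = 315.1 THz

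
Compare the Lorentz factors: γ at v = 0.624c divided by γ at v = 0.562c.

γ₁ = 1/√(1 - 0.624²) = 1.2797
γ₂ = 1/√(1 - 0.562²) = 1.2090
γ₁/γ₂ = 1.2797/1.2090 = 1.058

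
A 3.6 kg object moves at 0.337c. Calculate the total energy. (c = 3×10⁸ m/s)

γ = 1/√(1 - 0.337²) = 1.062
mc² = 3.6 × (3×10⁸)² = 3.240×10¹⁷ J
E = γmc² = 1.062 × 3.240×10¹⁷ = 3.441×10¹⁷ J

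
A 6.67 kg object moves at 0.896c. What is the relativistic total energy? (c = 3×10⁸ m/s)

γ = 1/√(1 - 0.896²) = 2.252
mc² = 6.67 × (3×10⁸)² = 6.003×10¹⁷ J
E = γmc² = 2.252 × 6.003×10¹⁷ = 1.352×10¹⁸ J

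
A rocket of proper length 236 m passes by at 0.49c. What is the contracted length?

Proper length L₀ = 236 m
γ = 1/√(1 - 0.49²) = 1.1472
L = L₀/γ = 236/1.1472 = 205.7 m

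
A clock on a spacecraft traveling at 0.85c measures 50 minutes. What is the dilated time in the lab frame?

Proper time Δt₀ = 50 minutes
γ = 1/√(1 - 0.85²) = 1.8983
Δt = γΔt₀ = 1.8983 × 50 = 94.92 minutes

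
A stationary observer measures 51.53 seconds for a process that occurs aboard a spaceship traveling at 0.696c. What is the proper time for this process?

Dilated time Δt = 51.53 seconds
γ = 1/√(1 - 0.696²) = 1.3927
Δt₀ = Δt/γ = 51.53/1.3927 = 37.00 seconds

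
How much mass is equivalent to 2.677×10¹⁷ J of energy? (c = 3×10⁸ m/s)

From E = mc², we get m = E/c²
c² = (3×10⁸)² = 9×10¹⁶ m²/s²
m = 2.677×10¹⁷ / 9×10¹⁶ = 2.974 kg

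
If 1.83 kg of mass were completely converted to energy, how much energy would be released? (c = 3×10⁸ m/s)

Using E = mc²:
c² = (3×10⁸)² = 9×10¹⁶ m²/s²
E = 1.83 × 9×10¹⁶ = 1.647×10¹⁷ J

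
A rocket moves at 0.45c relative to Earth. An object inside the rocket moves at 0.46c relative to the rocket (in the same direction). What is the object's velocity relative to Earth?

u = (u' + v)/(1 + u'v/c²)
Numerator: 0.46 + 0.45 = 0.91
Denominator: 1 + 0.207 = 1.207
u = 0.91/1.207 = 0.7539c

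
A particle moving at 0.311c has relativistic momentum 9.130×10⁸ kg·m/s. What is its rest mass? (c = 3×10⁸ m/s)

γ = 1/√(1 - 0.311²) = 1.0522
v = 0.311 × 3×10⁸ = 9.330×10⁷ m/s
m = p/(γv) = 9.130×10⁸/(1.0522 × 9.330×10⁷) = 9.300 kg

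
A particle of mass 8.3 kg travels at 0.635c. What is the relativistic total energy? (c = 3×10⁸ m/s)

γ = 1/√(1 - 0.635²) = 1.2945
mc² = 8.3 × (3×10⁸)² = 7.470×10¹⁷ J
E = γmc² = 1.2945 × 7.470×10¹⁷ = 9.670×10¹⁷ J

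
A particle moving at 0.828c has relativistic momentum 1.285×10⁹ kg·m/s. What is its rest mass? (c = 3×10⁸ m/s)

γ = 1/√(1 - 0.828²) = 1.783
v = 0.828 × 3×10⁸ = 2.484×10⁸ m/s
m = p/(γv) = 1.285×10⁹/(1.783 × 2.484×10⁸) = 2.901 kg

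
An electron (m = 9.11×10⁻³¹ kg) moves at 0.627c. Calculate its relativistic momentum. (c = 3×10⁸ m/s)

γ = 1/√(1 - 0.627²) = 1.284
v = 0.627 × 3×10⁸ = 1.881×10⁸ m/s
p = γmv = 1.284 × 9.11×10⁻³¹ × 1.881×10⁸ = 2.200×10⁻²² kg·m/s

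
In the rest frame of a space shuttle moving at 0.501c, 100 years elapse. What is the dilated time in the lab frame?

Proper time Δt₀ = 100 years
γ = 1/√(1 - 0.501²) = 1.155
Δt = γΔt₀ = 1.155 × 100 = 115.5 years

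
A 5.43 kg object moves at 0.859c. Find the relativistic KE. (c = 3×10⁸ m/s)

γ = 1/√(1 - 0.859²) = 1.9532
γ - 1 = 0.9532
KE = (γ-1)mc² = 0.9532 × 5.43 × (3×10⁸)² = 4.658×10¹⁷ J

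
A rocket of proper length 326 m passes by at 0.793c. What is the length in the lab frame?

Proper length L₀ = 326 m
γ = 1/√(1 - 0.793²) = 1.6414
L = L₀/γ = 326/1.6414 = 198.6 m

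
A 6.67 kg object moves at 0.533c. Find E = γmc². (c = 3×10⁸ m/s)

γ = 1/√(1 - 0.533²) = 1.1819
mc² = 6.67 × (3×10⁸)² = 6.003×10¹⁷ J
E = γmc² = 1.1819 × 6.003×10¹⁷ = 7.095×10¹⁷ J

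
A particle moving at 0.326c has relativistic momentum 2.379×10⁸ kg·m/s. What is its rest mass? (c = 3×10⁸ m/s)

γ = 1/√(1 - 0.326²) = 1.0578
v = 0.326 × 3×10⁸ = 9.780×10⁷ m/s
m = p/(γv) = 2.379×10⁸/(1.0578 × 9.780×10⁷) = 2.300 kg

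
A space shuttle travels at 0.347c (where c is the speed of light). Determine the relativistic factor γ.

v/c = 0.347, so (v/c)² = 0.120409
1 - (v/c)² = 0.879591
γ = 1/√(0.879591) = 1.066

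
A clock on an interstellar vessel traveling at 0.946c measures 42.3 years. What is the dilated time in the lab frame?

Proper time Δt₀ = 42.3 years
γ = 1/√(1 - 0.946²) = 3.085
Δt = γΔt₀ = 3.085 × 42.3 = 130.5 years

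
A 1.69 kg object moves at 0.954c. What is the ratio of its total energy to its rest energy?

E = γmc², E₀ = mc²
E/E₀ = γ = 1/√(1 - 0.954²) = 3.335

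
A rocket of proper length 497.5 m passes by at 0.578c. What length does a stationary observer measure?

Proper length L₀ = 497.5 m
γ = 1/√(1 - 0.578²) = 1.2254
L = L₀/γ = 497.5/1.2254 = 406.0 m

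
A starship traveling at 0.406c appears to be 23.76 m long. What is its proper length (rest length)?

Contracted length L = 23.76 m
γ = 1/√(1 - 0.406²) = 1.0942
L₀ = γL = 1.0942 × 23.76 = 26.00 m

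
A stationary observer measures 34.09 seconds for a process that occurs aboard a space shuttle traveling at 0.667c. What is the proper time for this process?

Dilated time Δt = 34.09 seconds
γ = 1/√(1 - 0.667²) = 1.342
Δt₀ = Δt/γ = 34.09/1.342 = 25.40 seconds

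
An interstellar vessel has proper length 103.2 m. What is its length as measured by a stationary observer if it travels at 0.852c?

Proper length L₀ = 103.2 m
γ = 1/√(1 - 0.852²) = 1.910
L = L₀/γ = 103.2/1.910 = 54.03 m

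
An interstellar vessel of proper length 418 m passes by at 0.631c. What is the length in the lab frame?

Proper length L₀ = 418 m
γ = 1/√(1 - 0.631²) = 1.289
L = L₀/γ = 418/1.289 = 324.3 m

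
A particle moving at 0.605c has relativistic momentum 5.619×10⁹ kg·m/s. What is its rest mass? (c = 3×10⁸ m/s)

γ = 1/√(1 - 0.605²) = 1.256
v = 0.605 × 3×10⁸ = 1.815×10⁸ m/s
m = p/(γv) = 5.619×10⁹/(1.256 × 1.815×10⁸) = 24.65 kg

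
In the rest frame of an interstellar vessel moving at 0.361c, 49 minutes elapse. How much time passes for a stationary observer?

Proper time Δt₀ = 49 minutes
γ = 1/√(1 - 0.361²) = 1.0723
Δt = γΔt₀ = 1.0723 × 49 = 52.54 minutes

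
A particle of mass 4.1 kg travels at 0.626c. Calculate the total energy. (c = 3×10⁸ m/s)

γ = 1/√(1 - 0.626²) = 1.2823
mc² = 4.1 × (3×10⁸)² = 3.690×10¹⁷ J
E = γmc² = 1.2823 × 3.690×10¹⁷ = 4.732×10¹⁷ J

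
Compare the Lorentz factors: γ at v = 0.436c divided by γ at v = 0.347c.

γ₁ = 1/√(1 - 0.436²) = 1.111
γ₂ = 1/√(1 - 0.347²) = 1.066
γ₁/γ₂ = 1.111/1.066 = 1.042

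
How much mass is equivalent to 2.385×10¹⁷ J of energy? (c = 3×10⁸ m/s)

From E = mc², we get m = E/c²
c² = (3×10⁸)² = 9×10¹⁶ m²/s²
m = 2.385×10¹⁷ / 9×10¹⁶ = 2.650 kg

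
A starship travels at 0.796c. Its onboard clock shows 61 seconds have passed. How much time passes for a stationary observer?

Proper time Δt₀ = 61 seconds
γ = 1/√(1 - 0.796²) = 1.652
Δt = γΔt₀ = 1.652 × 61 = 100.8 seconds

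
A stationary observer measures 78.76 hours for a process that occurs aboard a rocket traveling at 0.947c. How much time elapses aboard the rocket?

Dilated time Δt = 78.76 hours
γ = 1/√(1 - 0.947²) = 3.113
Δt₀ = Δt/γ = 78.76/3.113 = 25.30 hours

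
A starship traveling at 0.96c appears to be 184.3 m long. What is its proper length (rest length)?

Contracted length L = 184.3 m
γ = 1/√(1 - 0.96²) = 3.5714
L₀ = γL = 3.5714 × 184.3 = 658.2 m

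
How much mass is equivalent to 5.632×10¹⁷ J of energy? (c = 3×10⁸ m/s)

From E = mc², we get m = E/c²
c² = (3×10⁸)² = 9×10¹⁶ m²/s²
m = 5.632×10¹⁷ / 9×10¹⁶ = 6.258 kg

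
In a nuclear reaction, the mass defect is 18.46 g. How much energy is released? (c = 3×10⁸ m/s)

Convert mass defect: Δm = 18.46 g = 0.01846 kg
E = Δm·c² = 0.01846 × (3×10⁸)²
= 0.01846 × 9×10¹⁶ = 1.661×10¹⁵ J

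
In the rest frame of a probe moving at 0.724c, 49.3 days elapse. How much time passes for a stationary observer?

Proper time Δt₀ = 49.3 days
γ = 1/√(1 - 0.724²) = 1.4497
Δt = γΔt₀ = 1.4497 × 49.3 = 71.47 days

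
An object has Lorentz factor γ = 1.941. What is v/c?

From γ = 1/√(1 - v²/c²):
1/γ² = 1/1.941² = 0.2654
v²/c² = 1 - 0.2654 = 0.7346
v/c = √(0.7346) = 0.8571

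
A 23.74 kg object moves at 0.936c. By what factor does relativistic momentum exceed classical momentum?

p_rel = γmv, p_class = mv
Ratio = γ = 1/√(1 - 0.936²) = 2.841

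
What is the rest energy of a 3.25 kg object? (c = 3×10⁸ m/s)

c² = (3×10⁸)² = 9.000×10¹⁶ m²/s²
E₀ = mc² = 3.25 × 9.000×10¹⁶ = 2.925×10¹⁷ J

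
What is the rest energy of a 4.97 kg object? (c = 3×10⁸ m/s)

c² = (3×10⁸)² = 9.000×10¹⁶ m²/s²
E₀ = mc² = 4.97 × 9.000×10¹⁶ = 4.473×10¹⁷ J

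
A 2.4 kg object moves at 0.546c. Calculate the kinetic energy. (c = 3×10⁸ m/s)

γ = 1/√(1 - 0.546²) = 1.1936
γ - 1 = 0.1936
KE = (γ-1)mc² = 0.1936 × 2.4 × (3×10⁸)² = 4.182×10¹⁶ J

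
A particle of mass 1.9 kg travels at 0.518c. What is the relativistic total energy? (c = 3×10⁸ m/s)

γ = 1/√(1 - 0.518²) = 1.169
mc² = 1.9 × (3×10⁸)² = 1.710×10¹⁷ J
E = γmc² = 1.169 × 1.710×10¹⁷ = 1.999×10¹⁷ J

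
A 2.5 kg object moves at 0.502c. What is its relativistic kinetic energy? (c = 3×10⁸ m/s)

γ = 1/√(1 - 0.502²) = 1.15625
γ - 1 = 0.15625
KE = (γ-1)mc² = 0.15625 × 2.5 × (3×10⁸)² = 3.516×10¹⁶ J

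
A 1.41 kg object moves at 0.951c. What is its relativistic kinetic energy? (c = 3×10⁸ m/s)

γ = 1/√(1 - 0.951²) = 3.234
γ - 1 = 2.234
KE = (γ-1)mc² = 2.234 × 1.41 × (3×10⁸)² = 2.835×10¹⁷ J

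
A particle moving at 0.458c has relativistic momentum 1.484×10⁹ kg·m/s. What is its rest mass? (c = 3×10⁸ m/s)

γ = 1/√(1 - 0.458²) = 1.125
v = 0.458 × 3×10⁸ = 1.374×10⁸ m/s
m = p/(γv) = 1.484×10⁹/(1.125 × 1.374×10⁸) = 9.601 kg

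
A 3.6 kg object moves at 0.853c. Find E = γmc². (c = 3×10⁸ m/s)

γ = 1/√(1 - 0.853²) = 1.916
mc² = 3.6 × (3×10⁸)² = 3.240×10¹⁷ J
E = γmc² = 1.916 × 3.240×10¹⁷ = 6.208×10¹⁷ J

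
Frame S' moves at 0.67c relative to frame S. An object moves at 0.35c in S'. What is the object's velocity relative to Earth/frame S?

u = (u' + v)/(1 + u'v/c²)
Numerator: 0.35 + 0.67 = 1.02
Denominator: 1 + 0.2345 = 1.2345
u = 1.02/1.2345 = 0.8262c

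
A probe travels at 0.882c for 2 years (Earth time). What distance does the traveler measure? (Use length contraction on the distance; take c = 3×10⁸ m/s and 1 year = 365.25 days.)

Earth distance: d = v × t = 0.882c × 2 yr = 1.670×10¹⁶ m
γ = 2.122
d' = d/γ = 1.670×10¹⁶/2.122 = 7.870×10¹⁵ m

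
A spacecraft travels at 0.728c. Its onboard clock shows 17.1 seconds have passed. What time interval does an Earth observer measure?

Proper time Δt₀ = 17.1 seconds
γ = 1/√(1 - 0.728²) = 1.4586
Δt = γΔt₀ = 1.4586 × 17.1 = 24.94 seconds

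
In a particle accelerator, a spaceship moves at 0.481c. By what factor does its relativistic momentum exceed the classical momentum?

p_rel = γmv, p_class = mv
Ratio = γ = 1/√(1 - 0.481²)
= 1/√(0.768639) = 1.141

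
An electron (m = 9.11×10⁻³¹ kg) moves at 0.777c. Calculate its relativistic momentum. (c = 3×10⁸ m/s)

γ = 1/√(1 - 0.777²) = 1.5886
v = 0.777 × 3×10⁸ = 2.331×10⁸ m/s
p = γmv = 1.5886 × 9.11×10⁻³¹ × 2.331×10⁸ = 3.373×10⁻²² kg·m/s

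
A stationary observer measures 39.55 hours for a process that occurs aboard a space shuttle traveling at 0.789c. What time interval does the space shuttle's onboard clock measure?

Dilated time Δt = 39.55 hours
γ = 1/√(1 - 0.789²) = 1.6276
Δt₀ = Δt/γ = 39.55/1.6276 = 24.30 hours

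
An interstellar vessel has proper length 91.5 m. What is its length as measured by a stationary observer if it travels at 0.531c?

Proper length L₀ = 91.5 m
γ = 1/√(1 - 0.531²) = 1.18012
L = L₀/γ = 91.5/1.18012 = 77.53 m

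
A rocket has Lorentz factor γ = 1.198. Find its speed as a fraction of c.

From γ = 1/√(1 - v²/c²):
1/γ² = 1/1.198² = 0.69677
v²/c² = 1 - 0.69677 = 0.30323
v/c = √(0.30323) = 0.5507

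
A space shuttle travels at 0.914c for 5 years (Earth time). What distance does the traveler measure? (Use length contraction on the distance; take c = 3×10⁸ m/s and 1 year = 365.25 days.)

Earth distance: d = v × t = 0.914c × 5 yr = 4.327×10¹⁶ m
γ = 2.465
d' = d/γ = 4.327×10¹⁶/2.465 = 1.755×10¹⁶ m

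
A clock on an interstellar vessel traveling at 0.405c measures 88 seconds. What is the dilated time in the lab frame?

Proper time Δt₀ = 88 seconds
γ = 1/√(1 - 0.405²) = 1.0937
Δt = γΔt₀ = 1.0937 × 88 = 96.25 seconds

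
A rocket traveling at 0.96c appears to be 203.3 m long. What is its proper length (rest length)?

Contracted length L = 203.3 m
γ = 1/√(1 - 0.96²) = 3.5714
L₀ = γL = 3.5714 × 203.3 = 726.1 m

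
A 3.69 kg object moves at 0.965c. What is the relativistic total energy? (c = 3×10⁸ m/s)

γ = 1/√(1 - 0.965²) = 3.813
mc² = 3.69 × (3×10⁸)² = 3.321×10¹⁷ J
E = γmc² = 3.813 × 3.321×10¹⁷ = 1.266×10¹⁸ J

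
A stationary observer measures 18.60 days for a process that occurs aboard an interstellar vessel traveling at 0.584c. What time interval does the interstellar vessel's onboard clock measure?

Dilated time Δt = 18.60 days
γ = 1/√(1 - 0.584²) = 1.232
Δt₀ = Δt/γ = 18.60/1.232 = 15.10 days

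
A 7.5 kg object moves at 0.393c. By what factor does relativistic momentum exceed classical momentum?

p_rel = γmv, p_class = mv
Ratio = γ = 1/√(1 - 0.393²) = 1.088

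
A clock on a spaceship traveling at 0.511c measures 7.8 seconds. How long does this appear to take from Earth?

Proper time Δt₀ = 7.8 seconds
γ = 1/√(1 - 0.511²) = 1.16336
Δt = γΔt₀ = 1.16336 × 7.8 = 9.074 seconds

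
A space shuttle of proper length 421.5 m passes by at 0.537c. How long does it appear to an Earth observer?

Proper length L₀ = 421.5 m
γ = 1/√(1 - 0.537²) = 1.1854
L = L₀/γ = 421.5/1.1854 = 355.6 m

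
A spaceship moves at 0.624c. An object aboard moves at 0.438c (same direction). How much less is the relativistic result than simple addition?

Classical: u' + v = 0.438 + 0.624 = 1.062c
Relativistic: u = (0.438 + 0.624)/(1 + 0.273312) = 1.062/1.273312 = 0.8340c
Difference: 1.062 - 0.8340 = 0.2280c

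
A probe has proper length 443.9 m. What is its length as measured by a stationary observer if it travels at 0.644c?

Proper length L₀ = 443.9 m
γ = 1/√(1 - 0.644²) = 1.307
L = L₀/γ = 443.9/1.307 = 339.6 m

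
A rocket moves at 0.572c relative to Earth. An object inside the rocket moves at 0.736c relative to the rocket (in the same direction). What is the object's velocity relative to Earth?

u = (u' + v)/(1 + u'v/c²)
Numerator: 0.736 + 0.572 = 1.308
Denominator: 1 + 0.420992 = 1.420992
u = 1.308/1.420992 = 0.9205c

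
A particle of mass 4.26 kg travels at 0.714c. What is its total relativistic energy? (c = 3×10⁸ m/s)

γ = 1/√(1 - 0.714²) = 1.4283
mc² = 4.26 × (3×10⁸)² = 3.834×10¹⁷ J
E = γmc² = 1.4283 × 3.834×10¹⁷ = 5.476×10¹⁷ J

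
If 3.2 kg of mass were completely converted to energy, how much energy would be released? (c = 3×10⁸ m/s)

Using E = mc²:
c² = (3×10⁸)² = 9×10¹⁶ m²/s²
E = 3.2 × 9×10¹⁶ = 2.880×10¹⁷ J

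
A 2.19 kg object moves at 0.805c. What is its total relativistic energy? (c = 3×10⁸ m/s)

γ = 1/√(1 - 0.805²) = 1.6856
mc² = 2.19 × (3×10⁸)² = 1.971×10¹⁷ J
E = γmc² = 1.6856 × 1.971×10¹⁷ = 3.322×10¹⁷ J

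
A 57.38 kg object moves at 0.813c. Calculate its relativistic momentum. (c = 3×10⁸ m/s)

γ = 1/√(1 - 0.813²) = 1.71743
v = 0.813 × 3×10⁸ = 2.439×10⁸ m/s
p = γmv = 1.71743 × 57.38 × 2.439×10⁸ = 2.404×10¹⁰ kg·m/s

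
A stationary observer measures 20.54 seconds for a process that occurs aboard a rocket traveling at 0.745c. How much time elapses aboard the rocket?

Dilated time Δt = 20.54 seconds
γ = 1/√(1 - 0.745²) = 1.499
Δt₀ = Δt/γ = 20.54/1.499 = 13.70 seconds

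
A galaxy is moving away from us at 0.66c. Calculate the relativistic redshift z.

β = 0.66
(1+β)/(1-β) = 1.66/0.34 = 4.882
√(4.882) = 2.210
z = 2.210 - 1 = 1.210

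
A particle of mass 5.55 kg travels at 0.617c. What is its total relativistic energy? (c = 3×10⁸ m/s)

γ = 1/√(1 - 0.617²) = 1.2707
mc² = 5.55 × (3×10⁸)² = 4.995×10¹⁷ J
E = γmc² = 1.2707 × 4.995×10¹⁷ = 6.347×10¹⁷ J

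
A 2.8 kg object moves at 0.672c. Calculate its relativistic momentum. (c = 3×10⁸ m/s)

γ = 1/√(1 - 0.672²) = 1.3503
v = 0.672 × 3×10⁸ = 2.016×10⁸ m/s
p = γmv = 1.3503 × 2.8 × 2.016×10⁸ = 7.622×10⁸ kg·m/s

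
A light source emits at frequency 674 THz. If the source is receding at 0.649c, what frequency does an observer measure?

β = v/c = 0.649
(1-β)/(1+β) = 0.351/1.649 = 0.2129
Doppler factor = √(0.2129) = 0.4614
f_obs = 674 × 0.4614 = 311.0 THz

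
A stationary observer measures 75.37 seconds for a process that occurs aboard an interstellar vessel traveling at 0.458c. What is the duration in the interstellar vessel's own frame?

Dilated time Δt = 75.37 seconds
γ = 1/√(1 - 0.458²) = 1.125
Δt₀ = Δt/γ = 75.37/1.125 = 67.00 seconds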